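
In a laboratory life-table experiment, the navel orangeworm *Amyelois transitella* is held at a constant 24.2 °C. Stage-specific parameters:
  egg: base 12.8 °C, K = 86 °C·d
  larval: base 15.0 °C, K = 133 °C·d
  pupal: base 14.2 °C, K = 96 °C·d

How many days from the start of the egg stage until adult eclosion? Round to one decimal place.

egg: 86 / (24.2 − 12.8) = 86 / 11.4 = 7.544 d.
larval: 133 / (24.2 − 15.0) = 133 / 9.2 = 14.457 d.
pupal: 96 / (24.2 − 14.2) = 96 / 10.0 = 9.600 d.
Sum = 31.600 ≈ 31.6 days.

31.6 days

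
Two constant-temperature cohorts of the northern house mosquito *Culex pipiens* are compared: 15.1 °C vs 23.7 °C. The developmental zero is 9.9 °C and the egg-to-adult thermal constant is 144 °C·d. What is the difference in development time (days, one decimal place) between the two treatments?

17.3 days

At 15.1 °C: 144 / (15.1 − 9.9) = 144 / 5.2 = 27.692 d.
At 23.7 °C: 144 / (23.7 − 9.9) = 144 / 13.8 = 10.435 d.
Difference = |27.692 − 10.435| = 17.258 ≈ 17.3 days.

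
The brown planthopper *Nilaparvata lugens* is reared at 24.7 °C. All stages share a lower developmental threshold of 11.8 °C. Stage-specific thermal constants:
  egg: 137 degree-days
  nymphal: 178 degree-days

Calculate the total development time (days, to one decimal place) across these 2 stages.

Daily accumulation at 24.7 °C = 24.7 − 11.8 = 12.9 DD/day.
Total K = 137 + 178 = 315 DD.
Total duration = 315 / 12.9 = 24.419 ≈ 24.4 days.

24.4 days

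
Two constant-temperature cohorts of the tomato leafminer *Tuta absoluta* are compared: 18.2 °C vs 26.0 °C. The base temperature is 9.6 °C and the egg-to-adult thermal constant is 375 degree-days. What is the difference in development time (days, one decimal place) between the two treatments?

20.7 days

At 18.2 °C: 375 / (18.2 − 9.6) = 375 / 8.6 = 43.605 d.
At 26.0 °C: 375 / (26.0 − 9.6) = 375 / 16.4 = 22.866 d.
Difference = |43.605 − 22.866| = 20.739 ≈ 20.7 days.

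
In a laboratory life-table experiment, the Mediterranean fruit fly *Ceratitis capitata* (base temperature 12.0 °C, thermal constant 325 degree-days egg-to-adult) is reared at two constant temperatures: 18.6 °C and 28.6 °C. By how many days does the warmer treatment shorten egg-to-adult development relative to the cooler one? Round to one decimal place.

29.7 days

At 18.6 °C: 325 / (18.6 − 12.0) = 325 / 6.6 = 49.242 d.
At 28.6 °C: 325 / (28.6 − 12.0) = 325 / 16.6 = 19.578 d.
Difference = |49.242 − 19.578| = 29.664 ≈ 29.7 days.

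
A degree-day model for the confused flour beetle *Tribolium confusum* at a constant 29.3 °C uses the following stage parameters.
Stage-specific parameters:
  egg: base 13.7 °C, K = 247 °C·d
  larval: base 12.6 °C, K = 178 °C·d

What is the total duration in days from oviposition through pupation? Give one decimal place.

26.5 days

egg: 247 / (29.3 − 13.7) = 247 / 15.6 = 15.833 d.
larval: 178 / (29.3 − 12.6) = 178 / 16.7 = 10.659 d.
Sum = 26.492 ≈ 26.5 days.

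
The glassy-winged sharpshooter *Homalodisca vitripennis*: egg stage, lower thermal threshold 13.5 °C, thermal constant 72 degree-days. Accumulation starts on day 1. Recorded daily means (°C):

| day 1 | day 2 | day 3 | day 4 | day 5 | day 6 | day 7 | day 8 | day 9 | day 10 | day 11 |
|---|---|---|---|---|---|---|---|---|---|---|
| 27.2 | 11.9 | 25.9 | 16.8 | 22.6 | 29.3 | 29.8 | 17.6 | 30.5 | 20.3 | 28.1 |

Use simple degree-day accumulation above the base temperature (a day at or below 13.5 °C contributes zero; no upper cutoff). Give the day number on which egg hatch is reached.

day 8

Daily DD above 13.5 °C: 13.7, 0.0, 12.4, 3.3, 9.1, 15.8, 16.3, 4.1, 17.0, 6.8, 14.6.
Cumulative: 13.7, 13.7, 26.1, 29.4, 38.5, 54.3, 70.6, 74.7, 91.7, 98.5, 113.1.
The total first reaches 72 DD on day 8.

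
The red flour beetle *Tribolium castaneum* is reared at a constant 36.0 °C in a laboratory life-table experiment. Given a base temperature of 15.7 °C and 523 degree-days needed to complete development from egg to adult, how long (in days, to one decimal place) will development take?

Daily accumulation = 36.0 − 15.7 = 20.3 DD/day.
Duration = 523 / 20.3 = 25.764 ≈ 25.8 days.

25.8 days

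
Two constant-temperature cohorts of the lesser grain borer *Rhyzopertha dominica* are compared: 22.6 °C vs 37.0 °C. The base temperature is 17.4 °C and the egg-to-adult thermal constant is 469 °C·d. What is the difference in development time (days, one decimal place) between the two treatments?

At 22.6 °C: 469 / (22.6 − 17.4) = 469 / 5.2 = 90.192 d.
At 37.0 °C: 469 / (37.0 − 17.4) = 469 / 19.6 = 23.929 d.
Difference = |90.192 − 23.929| = 66.264 ≈ 66.3 days.

66.3 days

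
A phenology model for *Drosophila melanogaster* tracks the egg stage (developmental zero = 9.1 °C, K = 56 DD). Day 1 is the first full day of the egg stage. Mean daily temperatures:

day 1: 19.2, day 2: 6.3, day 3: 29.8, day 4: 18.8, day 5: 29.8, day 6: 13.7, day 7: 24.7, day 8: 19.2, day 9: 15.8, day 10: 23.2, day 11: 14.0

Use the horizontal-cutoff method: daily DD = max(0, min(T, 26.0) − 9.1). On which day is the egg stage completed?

Daily DD above 9.1 °C (capped at 16.9): 10.1, 0.0, 16.9, 9.7, 16.9, 4.6, 15.6, 10.1, 6.7, 14.1, 4.9.
Cumulative: 10.1, 10.1, 27.0, 36.7, 53.6, 58.2, 73.8, 83.9, 90.6, 104.7, 109.6.
The total first reaches 56 DD on day 6.

day 6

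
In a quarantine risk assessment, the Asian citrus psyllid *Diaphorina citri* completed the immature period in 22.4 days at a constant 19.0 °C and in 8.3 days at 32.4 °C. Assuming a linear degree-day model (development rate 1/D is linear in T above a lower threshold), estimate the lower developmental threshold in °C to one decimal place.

Equal thermal constants: D₁(T₁ − T_b) = D₂(T₂ − T_b).
22.4·(19.0 − T_b) = 8.3·(32.4 − T_b)
T_b = (22.4·19.0 − 8.3·32.4) / (22.4 − 8.3) = 156.68 / 14.1 = 11.112 °C ≈ 11.1 °C.

11.1 °C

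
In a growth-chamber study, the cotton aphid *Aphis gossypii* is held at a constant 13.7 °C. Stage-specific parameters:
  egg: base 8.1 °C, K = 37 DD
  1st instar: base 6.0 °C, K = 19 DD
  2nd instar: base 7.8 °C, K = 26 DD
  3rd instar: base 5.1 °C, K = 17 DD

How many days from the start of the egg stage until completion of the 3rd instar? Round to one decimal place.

15.5 days

egg: 37 / (13.7 − 8.1) = 37 / 5.6 = 6.607 d.
1st instar: 19 / (13.7 − 6.0) = 19 / 7.7 = 2.468 d.
2nd instar: 26 / (13.7 − 7.8) = 26 / 5.9 = 4.407 d.
3rd instar: 17 / (13.7 − 5.1) = 17 / 8.6 = 1.977 d.
Sum = 15.458 ≈ 15.5 days.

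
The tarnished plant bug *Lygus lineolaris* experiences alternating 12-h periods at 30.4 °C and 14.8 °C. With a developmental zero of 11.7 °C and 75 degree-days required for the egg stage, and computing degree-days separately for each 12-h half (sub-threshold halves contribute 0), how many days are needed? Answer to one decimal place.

6.9 days

Day half: max(0, 30.4 − 11.7) × 0.5 = 18.7 × 0.5 = 9.35 DD.
Night half: max(0, 14.8 − 11.7) × 0.5 = 3.1 × 0.5 = 1.55 DD.
Per 24 h: 10.90 DD/day.
Duration = 75 / 10.90 = 6.881 ≈ 6.9 days.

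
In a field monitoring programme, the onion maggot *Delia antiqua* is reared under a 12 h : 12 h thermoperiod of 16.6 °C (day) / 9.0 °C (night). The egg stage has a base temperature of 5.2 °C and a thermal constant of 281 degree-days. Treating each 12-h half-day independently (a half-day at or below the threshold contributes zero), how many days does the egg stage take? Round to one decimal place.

37.0 days

Day half: max(0, 16.6 − 5.2) × 0.5 = 11.4 × 0.5 = 5.70 DD.
Night half: max(0, 9.0 − 5.2) × 0.5 = 3.8 × 0.5 = 1.90 DD.
Per 24 h: 7.60 DD/day.
Duration = 281 / 7.60 = 36.974 ≈ 37.0 days.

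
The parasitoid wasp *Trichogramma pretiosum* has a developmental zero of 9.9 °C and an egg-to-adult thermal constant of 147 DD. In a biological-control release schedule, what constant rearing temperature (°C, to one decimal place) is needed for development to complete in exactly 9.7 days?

25.1 °C

Required daily accumulation = 147 / 9.7 = 15.155 DD/day.
T = T_base + 15.155 = 9.9 + 15.155 = 25.055 ≈ 25.1 °C.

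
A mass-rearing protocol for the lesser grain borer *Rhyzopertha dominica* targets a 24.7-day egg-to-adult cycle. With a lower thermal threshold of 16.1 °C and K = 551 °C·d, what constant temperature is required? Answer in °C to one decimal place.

38.4 °C

Required daily accumulation = 551 / 24.7 = 22.308 DD/day.
T = T_base + 22.308 = 16.1 + 22.308 = 38.408 ≈ 38.4 °C.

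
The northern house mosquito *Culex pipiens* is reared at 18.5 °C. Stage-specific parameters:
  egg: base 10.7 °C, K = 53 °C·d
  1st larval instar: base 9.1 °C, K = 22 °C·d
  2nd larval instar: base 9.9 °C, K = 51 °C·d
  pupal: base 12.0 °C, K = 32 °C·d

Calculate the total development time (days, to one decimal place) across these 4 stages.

20.0 days

egg: 53 / (18.5 − 10.7) = 53 / 7.8 = 6.795 d.
1st larval instar: 22 / (18.5 − 9.1) = 22 / 9.4 = 2.340 d.
2nd larval instar: 51 / (18.5 − 9.9) = 51 / 8.6 = 5.930 d.
pupal: 32 / (18.5 − 12.0) = 32 / 6.5 = 4.923 d.
Sum = 19.989 ≈ 20.0 days.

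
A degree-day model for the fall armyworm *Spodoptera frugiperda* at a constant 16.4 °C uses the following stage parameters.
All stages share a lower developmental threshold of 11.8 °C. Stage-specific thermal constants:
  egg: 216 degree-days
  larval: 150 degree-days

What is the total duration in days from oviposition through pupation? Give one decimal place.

79.6 days

Daily accumulation at 16.4 °C = 16.4 − 11.8 = 4.6 DD/day.
Total K = 216 + 150 = 366 DD.
Total duration = 366 / 4.6 = 79.565 ≈ 79.6 days.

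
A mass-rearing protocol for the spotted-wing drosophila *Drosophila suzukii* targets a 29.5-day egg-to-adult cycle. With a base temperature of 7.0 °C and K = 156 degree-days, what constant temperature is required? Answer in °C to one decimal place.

12.3 °C

Required daily accumulation = 156 / 29.5 = 5.288 DD/day.
T = T_base + 5.288 = 7.0 + 5.288 = 12.288 ≈ 12.3 °C.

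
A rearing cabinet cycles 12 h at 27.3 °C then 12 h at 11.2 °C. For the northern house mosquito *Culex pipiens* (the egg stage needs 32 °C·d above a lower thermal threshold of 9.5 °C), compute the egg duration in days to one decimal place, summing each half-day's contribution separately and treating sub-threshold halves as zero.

3.3 days

Day half: max(0, 27.3 − 9.5) × 0.5 = 17.8 × 0.5 = 8.90 DD.
Night half: max(0, 11.2 − 9.5) × 0.5 = 1.7 × 0.5 = 0.85 DD.
Per 24 h: 9.75 DD/day.
Duration = 32 / 9.75 = 3.282 ≈ 3.3 days.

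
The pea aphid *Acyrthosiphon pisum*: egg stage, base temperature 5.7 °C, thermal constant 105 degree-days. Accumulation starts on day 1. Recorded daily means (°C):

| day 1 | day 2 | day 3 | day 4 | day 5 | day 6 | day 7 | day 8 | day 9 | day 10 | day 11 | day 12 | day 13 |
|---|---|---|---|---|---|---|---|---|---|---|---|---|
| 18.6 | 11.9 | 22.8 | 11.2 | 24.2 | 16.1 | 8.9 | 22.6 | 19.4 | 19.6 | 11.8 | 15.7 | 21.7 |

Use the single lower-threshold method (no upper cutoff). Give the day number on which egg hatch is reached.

day 10

Daily DD above 5.7 °C: 12.9, 6.2, 17.1, 5.5, 18.5, 10.4, 3.2, 16.9, 13.7, 13.9, 6.1, 10.0, 16.0.
Cumulative: 12.9, 19.1, 36.2, 41.7, 60.2, 70.6, 73.8, 90.7, 104.4, 118.3, 124.4, 134.4, 150.4.
The total first reaches 105 DD on day 10.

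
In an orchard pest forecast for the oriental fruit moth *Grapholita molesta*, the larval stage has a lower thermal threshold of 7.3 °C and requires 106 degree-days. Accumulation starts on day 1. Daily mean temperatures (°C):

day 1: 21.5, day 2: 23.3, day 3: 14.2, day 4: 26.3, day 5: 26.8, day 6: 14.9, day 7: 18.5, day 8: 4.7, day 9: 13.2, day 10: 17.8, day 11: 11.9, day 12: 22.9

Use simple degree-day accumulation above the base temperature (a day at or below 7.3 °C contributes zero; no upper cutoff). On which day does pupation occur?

day 10

Daily DD above 7.3 °C: 14.2, 16.0, 6.9, 19.0, 19.5, 7.6, 11.2, 0.0, 5.9, 10.5, 4.6, 15.6.
Cumulative: 14.2, 30.2, 37.1, 56.1, 75.6, 83.2, 94.4, 94.4, 100.3, 110.8, 115.4, 131.0.
The total first reaches 106 DD on day 10.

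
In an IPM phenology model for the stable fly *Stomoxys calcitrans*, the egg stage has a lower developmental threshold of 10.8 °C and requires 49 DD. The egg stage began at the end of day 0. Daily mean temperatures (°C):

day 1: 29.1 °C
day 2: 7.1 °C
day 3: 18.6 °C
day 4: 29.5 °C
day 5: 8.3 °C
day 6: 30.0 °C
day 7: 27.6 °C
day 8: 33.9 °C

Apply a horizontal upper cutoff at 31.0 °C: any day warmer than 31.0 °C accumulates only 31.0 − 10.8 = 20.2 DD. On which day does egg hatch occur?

Daily DD above 10.8 °C (capped at 20.2): 18.3, 0.0, 7.8, 18.7, 0.0, 19.2, 16.8, 20.2.
Cumulative: 18.3, 18.3, 26.1, 44.8, 44.8, 64.0, 80.8, 101.0.
The total first reaches 49 DD on day 6.

day 6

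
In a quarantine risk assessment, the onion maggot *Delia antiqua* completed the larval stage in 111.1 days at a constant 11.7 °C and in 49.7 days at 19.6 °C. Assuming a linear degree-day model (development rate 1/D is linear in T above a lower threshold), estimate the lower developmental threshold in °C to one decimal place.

Equal thermal constants: D₁(T₁ − T_b) = D₂(T₂ − T_b).
111.1·(11.7 − T_b) = 49.7·(19.6 − T_b)
T_b = (111.1·11.7 − 49.7·19.6) / (111.1 − 49.7) = 325.75 / 61.4 = 5.305 °C ≈ 5.3 °C.

5.3 °C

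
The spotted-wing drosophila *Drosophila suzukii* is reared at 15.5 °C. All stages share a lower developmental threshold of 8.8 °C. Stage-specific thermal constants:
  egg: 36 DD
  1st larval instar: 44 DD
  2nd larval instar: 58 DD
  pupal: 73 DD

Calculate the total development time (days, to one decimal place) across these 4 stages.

31.5 days

Daily accumulation at 15.5 °C = 15.5 − 8.8 = 6.7 DD/day.
Total K = 36 + 44 + 58 + 73 = 211 DD.
Total duration = 211 / 6.7 = 31.493 ≈ 31.5 days.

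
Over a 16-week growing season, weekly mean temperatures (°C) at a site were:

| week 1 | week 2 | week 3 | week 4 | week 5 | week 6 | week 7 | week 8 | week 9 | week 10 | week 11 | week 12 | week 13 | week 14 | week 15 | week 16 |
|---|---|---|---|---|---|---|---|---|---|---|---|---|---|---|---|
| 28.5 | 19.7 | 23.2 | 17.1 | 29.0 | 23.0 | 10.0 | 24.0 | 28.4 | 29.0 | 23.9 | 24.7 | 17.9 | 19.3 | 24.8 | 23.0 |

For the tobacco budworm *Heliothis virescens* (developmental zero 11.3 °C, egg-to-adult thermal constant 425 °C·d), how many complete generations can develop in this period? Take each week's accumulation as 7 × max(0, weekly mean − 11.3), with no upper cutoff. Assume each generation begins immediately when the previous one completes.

Weekly DD (7 × max(0, T̄ − 11.3)): 120.4, 58.8, 83.3, 40.6, 123.9, 81.9, 0.0, 88.9, 119.7, 123.9, 88.2, 93.8, 46.2, 56.0, 94.5, 81.9.
Season total = 1302.0 DD.
Complete generations = ⌊1302.0 / 425⌋ = 3.

3 generations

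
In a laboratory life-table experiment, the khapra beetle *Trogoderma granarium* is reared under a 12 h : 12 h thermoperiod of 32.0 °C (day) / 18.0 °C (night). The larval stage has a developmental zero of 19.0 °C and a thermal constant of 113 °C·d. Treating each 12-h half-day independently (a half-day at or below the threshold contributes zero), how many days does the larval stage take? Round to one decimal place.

17.4 days

Day half: max(0, 32.0 − 19.0) × 0.5 = 13.0 × 0.5 = 6.50 DD.
Night half: max(0, 18.0 − 19.0) × 0.5 = 0.0 × 0.5 = 0.00 DD.
Per 24 h: 6.50 DD/day.
Duration = 113 / 6.50 = 17.385 ≈ 17.4 days.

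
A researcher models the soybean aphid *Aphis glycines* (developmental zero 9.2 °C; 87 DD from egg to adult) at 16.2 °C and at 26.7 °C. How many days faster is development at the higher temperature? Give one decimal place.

At 16.2 °C: 87 / (16.2 − 9.2) = 87 / 7.0 = 12.429 d.
At 26.7 °C: 87 / (26.7 − 9.2) = 87 / 17.5 = 4.971 d.
Difference = |12.429 − 4.971| = 7.457 ≈ 7.5 days.

7.5 days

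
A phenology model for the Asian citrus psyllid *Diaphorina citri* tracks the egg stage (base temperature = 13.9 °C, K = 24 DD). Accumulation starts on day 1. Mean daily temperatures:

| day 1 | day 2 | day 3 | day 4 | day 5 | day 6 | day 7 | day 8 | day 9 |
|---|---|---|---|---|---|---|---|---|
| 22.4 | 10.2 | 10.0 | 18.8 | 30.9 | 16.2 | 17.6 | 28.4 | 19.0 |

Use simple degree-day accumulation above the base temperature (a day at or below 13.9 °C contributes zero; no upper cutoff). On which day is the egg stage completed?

Daily DD above 13.9 °C: 8.5, 0.0, 0.0, 4.9, 17.0, 2.3, 3.7, 14.5, 5.1.
Cumulative: 8.5, 8.5, 8.5, 13.4, 30.4, 32.7, 36.4, 50.9, 56.0.
The total first reaches 24 DD on day 5.

day 5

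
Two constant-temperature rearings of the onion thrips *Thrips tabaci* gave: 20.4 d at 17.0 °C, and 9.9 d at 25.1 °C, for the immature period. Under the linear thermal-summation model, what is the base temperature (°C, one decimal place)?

9.4 °C

Equal thermal constants: D₁(T₁ − T_b) = D₂(T₂ − T_b).
20.4·(17.0 − T_b) = 9.9·(25.1 − T_b)
T_b = (20.4·17.0 − 9.9·25.1) / (20.4 − 9.9) = 98.31 / 10.5 = 9.363 °C ≈ 9.4 °C.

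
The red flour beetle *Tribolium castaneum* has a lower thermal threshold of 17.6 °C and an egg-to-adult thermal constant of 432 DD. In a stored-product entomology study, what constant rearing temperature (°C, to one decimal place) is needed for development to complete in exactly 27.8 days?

Required daily accumulation = 432 / 27.8 = 15.540 DD/day.
T = T_base + 15.540 = 17.6 + 15.540 = 33.140 ≈ 33.1 °C.

33.1 °C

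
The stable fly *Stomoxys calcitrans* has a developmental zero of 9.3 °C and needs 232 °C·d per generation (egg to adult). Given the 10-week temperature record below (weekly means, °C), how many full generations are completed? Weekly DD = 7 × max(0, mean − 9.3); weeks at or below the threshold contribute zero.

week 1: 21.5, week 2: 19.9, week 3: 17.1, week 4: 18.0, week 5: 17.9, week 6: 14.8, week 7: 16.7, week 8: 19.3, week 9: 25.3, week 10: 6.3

Weekly DD (7 × max(0, T̄ − 9.3)): 85.4, 74.2, 54.6, 60.9, 60.2, 38.5, 51.8, 70.0, 112.0, 0.0.
Season total = 607.6 DD.
Complete generations = ⌊607.6 / 232⌋ = 2.

2 generations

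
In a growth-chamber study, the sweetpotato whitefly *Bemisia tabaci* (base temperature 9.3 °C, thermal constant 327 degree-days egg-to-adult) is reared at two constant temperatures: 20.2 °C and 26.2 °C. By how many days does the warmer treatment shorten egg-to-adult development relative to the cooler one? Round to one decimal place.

At 20.2 °C: 327 / (20.2 − 9.3) = 327 / 10.9 = 30.000 d.
At 26.2 °C: 327 / (26.2 − 9.3) = 327 / 16.9 = 19.349 d.
Difference = |30.000 − 19.349| = 10.651 ≈ 10.7 days.

10.7 days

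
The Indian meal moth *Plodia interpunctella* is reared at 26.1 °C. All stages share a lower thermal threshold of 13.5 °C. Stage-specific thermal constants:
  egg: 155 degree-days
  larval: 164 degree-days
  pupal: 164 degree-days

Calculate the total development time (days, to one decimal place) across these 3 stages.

38.3 days

Daily accumulation at 26.1 °C = 26.1 − 13.5 = 12.6 DD/day.
Total K = 155 + 164 + 164 = 483 DD.
Total duration = 483 / 12.6 = 38.333 ≈ 38.3 days.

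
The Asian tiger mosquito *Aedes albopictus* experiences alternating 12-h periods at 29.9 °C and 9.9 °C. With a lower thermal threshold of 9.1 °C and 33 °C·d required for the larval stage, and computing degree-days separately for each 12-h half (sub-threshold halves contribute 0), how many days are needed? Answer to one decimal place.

3.1 days

Day half: max(0, 29.9 − 9.1) × 0.5 = 20.8 × 0.5 = 10.40 DD.
Night half: max(0, 9.9 − 9.1) × 0.5 = 0.8 × 0.5 = 0.40 DD.
Per 24 h: 10.80 DD/day.
Duration = 33 / 10.80 = 3.056 ≈ 3.1 days.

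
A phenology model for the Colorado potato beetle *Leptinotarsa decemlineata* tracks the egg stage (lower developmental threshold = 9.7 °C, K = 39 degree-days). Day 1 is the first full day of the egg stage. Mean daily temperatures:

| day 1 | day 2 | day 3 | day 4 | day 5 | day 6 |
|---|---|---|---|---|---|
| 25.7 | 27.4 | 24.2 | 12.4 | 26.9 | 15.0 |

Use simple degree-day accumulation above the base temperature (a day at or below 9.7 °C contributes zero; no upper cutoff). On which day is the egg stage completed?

Daily DD above 9.7 °C: 16.0, 17.7, 14.5, 2.7, 17.2, 5.3.
Cumulative: 16.0, 33.7, 48.2, 50.9, 68.1, 73.4.
The total first reaches 39 DD on day 3.

day 3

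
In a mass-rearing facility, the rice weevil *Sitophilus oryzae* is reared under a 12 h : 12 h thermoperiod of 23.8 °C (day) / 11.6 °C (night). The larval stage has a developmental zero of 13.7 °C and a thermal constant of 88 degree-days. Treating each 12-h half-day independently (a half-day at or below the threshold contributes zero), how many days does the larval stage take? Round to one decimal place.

17.4 days

Day half: max(0, 23.8 − 13.7) × 0.5 = 10.1 × 0.5 = 5.05 DD.
Night half: max(0, 11.6 − 13.7) × 0.5 = 0.0 × 0.5 = 0.00 DD.
Per 24 h: 5.05 DD/day.
Duration = 88 / 5.05 = 17.426 ≈ 17.4 days.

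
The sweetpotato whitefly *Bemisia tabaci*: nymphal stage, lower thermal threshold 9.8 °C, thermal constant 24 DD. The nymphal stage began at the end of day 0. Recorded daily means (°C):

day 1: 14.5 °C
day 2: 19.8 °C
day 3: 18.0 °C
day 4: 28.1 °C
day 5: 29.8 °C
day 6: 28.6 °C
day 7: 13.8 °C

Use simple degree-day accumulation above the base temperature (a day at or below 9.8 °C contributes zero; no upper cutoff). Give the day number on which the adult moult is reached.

Daily DD above 9.8 °C: 4.7, 10.0, 8.2, 18.3, 20.0, 18.8, 4.0.
Cumulative: 4.7, 14.7, 22.9, 41.2, 61.2, 80.0, 84.0.
The total first reaches 24 DD on day 4.

day 4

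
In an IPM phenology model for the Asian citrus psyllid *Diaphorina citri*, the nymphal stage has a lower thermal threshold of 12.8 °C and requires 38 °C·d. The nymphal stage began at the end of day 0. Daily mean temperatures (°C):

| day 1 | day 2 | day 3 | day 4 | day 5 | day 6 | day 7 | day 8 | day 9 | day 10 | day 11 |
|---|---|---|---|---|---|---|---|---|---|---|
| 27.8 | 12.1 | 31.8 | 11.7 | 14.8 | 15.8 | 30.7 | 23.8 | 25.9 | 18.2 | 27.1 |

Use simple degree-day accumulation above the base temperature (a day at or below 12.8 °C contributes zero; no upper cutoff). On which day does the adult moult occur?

day 6

Daily DD above 12.8 °C: 15.0, 0.0, 19.0, 0.0, 2.0, 3.0, 17.9, 11.0, 13.1, 5.4, 14.3.
Cumulative: 15.0, 15.0, 34.0, 34.0, 36.0, 39.0, 56.9, 67.9, 81.0, 86.4, 100.7.
The total first reaches 38 DD on day 6.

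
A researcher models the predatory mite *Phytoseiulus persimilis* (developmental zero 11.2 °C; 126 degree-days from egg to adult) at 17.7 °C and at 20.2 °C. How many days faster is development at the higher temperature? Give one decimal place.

At 17.7 °C: 126 / (17.7 − 11.2) = 126 / 6.5 = 19.385 d.
At 20.2 °C: 126 / (20.2 − 11.2) = 126 / 9.0 = 14.000 d.
Difference = |19.385 − 14.000| = 5.385 ≈ 5.4 days.

5.4 days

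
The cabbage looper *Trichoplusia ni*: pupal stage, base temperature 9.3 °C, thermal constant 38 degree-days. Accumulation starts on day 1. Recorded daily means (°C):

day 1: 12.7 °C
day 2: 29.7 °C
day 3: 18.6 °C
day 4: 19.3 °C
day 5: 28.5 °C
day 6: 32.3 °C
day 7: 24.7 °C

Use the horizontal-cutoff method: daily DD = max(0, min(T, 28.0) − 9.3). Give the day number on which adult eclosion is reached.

Daily DD above 9.3 °C (capped at 18.7): 3.4, 18.7, 9.3, 10.0, 18.7, 18.7, 15.4.
Cumulative: 3.4, 22.1, 31.4, 41.4, 60.1, 78.8, 94.2.
The total first reaches 38 DD on day 4.

day 4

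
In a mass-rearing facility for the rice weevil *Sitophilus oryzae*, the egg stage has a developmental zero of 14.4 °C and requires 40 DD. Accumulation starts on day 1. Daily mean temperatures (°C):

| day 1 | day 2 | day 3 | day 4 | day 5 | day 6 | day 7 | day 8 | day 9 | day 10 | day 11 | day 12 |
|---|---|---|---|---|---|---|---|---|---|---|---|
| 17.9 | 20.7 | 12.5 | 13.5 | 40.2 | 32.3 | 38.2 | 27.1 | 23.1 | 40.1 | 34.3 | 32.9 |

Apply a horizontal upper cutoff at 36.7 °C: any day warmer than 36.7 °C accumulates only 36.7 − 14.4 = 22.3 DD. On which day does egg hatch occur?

day 6

Daily DD above 14.4 °C (capped at 22.3): 3.5, 6.3, 0.0, 0.0, 22.3, 17.9, 22.3, 12.7, 8.7, 22.3, 19.9, 18.5.
Cumulative: 3.5, 9.8, 9.8, 9.8, 32.1, 50.0, 72.3, 85.0, 93.7, 116.0, 135.9, 154.4.
The total first reaches 40 DD on day 6.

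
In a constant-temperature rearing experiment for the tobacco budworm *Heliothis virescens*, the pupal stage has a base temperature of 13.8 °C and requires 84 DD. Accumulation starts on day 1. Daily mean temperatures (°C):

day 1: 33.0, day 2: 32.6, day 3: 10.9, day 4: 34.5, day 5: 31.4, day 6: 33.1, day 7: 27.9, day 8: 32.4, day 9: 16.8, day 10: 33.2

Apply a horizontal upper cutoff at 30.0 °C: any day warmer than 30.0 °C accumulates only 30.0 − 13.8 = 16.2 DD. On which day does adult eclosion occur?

day 7

Daily DD above 13.8 °C (capped at 16.2): 16.2, 16.2, 0.0, 16.2, 16.2, 16.2, 14.1, 16.2, 3.0, 16.2.
Cumulative: 16.2, 32.4, 32.4, 48.6, 64.8, 81.0, 95.1, 111.3, 114.3, 130.5.
The total first reaches 84 DD on day 7.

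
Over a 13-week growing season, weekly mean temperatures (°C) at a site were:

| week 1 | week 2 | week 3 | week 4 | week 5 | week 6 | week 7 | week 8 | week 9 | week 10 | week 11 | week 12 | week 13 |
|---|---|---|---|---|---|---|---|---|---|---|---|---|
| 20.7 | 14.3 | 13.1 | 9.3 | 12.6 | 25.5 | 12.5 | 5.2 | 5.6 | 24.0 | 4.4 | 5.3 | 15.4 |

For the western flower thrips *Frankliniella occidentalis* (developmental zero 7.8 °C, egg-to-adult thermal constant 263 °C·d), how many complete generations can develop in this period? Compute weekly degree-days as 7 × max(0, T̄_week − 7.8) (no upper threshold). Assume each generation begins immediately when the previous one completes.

2 generations

Weekly DD (7 × max(0, T̄ − 7.8)): 90.3, 45.5, 37.1, 10.5, 33.6, 123.9, 32.9, 0.0, 0.0, 113.4, 0.0, 0.0, 53.2.
Season total = 540.4 DD.
Complete generations = ⌊540.4 / 263⌋ = 2.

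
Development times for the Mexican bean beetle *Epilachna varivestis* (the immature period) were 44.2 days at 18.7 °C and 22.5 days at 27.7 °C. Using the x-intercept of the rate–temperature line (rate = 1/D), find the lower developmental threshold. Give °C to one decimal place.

Under the model K = D·(T − T_b), so D₁·(T₁ − T_b) = D₂·(T₂ − T_b).
44.2·(18.7 − T_b) = 22.5·(27.7 − T_b)
T_b = (44.2·18.7 − 22.5·27.7) / (44.2 − 22.5) = 203.29 / 21.7 = 9.368 °C ≈ 9.4 °C.

9.4 °C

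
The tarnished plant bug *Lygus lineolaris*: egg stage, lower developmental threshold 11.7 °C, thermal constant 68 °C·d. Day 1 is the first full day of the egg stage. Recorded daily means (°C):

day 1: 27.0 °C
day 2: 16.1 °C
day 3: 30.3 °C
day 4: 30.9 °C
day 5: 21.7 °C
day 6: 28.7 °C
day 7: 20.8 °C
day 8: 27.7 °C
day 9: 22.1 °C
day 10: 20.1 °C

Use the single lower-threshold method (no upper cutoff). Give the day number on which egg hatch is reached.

day 6

Daily DD above 11.7 °C: 15.3, 4.4, 18.6, 19.2, 10.0, 17.0, 9.1, 16.0, 10.4, 8.4.
Cumulative: 15.3, 19.7, 38.3, 57.5, 67.5, 84.5, 93.6, 109.6, 120.0, 128.4.
The total first reaches 68 DD on day 6.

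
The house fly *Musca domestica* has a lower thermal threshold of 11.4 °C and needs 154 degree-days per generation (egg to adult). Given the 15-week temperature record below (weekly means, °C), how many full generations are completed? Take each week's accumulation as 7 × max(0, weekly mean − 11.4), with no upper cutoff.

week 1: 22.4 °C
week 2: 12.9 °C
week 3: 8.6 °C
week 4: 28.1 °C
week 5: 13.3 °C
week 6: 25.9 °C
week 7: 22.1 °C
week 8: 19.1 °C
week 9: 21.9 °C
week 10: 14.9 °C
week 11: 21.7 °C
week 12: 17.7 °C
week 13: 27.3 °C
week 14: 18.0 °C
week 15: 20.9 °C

Weekly DD (7 × max(0, T̄ − 11.4)): 77.0, 10.5, 0.0, 116.9, 13.3, 101.5, 74.9, 53.9, 73.5, 24.5, 72.1, 44.1, 111.3, 46.2, 66.5.
Season total = 886.2 DD.
Complete generations = ⌊886.2 / 154⌋ = 5.

5 generations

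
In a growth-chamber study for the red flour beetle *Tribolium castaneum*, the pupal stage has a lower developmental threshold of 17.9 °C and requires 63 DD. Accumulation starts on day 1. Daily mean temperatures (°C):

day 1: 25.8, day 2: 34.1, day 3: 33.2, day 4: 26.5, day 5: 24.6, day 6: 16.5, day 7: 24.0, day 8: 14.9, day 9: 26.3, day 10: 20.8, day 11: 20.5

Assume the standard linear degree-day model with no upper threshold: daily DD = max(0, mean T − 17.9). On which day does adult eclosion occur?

Daily DD above 17.9 °C: 7.9, 16.2, 15.3, 8.6, 6.7, 0.0, 6.1, 0.0, 8.4, 2.9, 2.6.
Cumulative: 7.9, 24.1, 39.4, 48.0, 54.7, 54.7, 60.8, 60.8, 69.2, 72.1, 74.7.
The total first reaches 63 DD on day 9.

day 9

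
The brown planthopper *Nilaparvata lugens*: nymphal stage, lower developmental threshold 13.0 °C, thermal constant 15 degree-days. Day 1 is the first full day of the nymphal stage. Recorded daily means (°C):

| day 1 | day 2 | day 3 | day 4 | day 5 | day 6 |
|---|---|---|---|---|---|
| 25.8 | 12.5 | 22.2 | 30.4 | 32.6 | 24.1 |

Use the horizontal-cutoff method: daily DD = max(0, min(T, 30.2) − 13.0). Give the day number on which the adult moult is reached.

Daily DD above 13.0 °C (capped at 17.2): 12.8, 0.0, 9.2, 17.2, 17.2, 11.1.
Cumulative: 12.8, 12.8, 22.0, 39.2, 56.4, 67.5.
The total first reaches 15 DD on day 3.

day 3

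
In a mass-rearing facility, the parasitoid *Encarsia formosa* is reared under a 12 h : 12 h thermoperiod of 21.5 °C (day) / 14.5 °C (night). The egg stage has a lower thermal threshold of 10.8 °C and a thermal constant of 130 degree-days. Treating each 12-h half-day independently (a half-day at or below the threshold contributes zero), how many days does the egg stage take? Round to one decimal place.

18.1 days

Day half: max(0, 21.5 − 10.8) × 0.5 = 10.7 × 0.5 = 5.35 DD.
Night half: max(0, 14.5 − 10.8) × 0.5 = 3.7 × 0.5 = 1.85 DD.
Per 24 h: 7.20 DD/day.
Duration = 130 / 7.20 = 18.056 ≈ 18.1 days.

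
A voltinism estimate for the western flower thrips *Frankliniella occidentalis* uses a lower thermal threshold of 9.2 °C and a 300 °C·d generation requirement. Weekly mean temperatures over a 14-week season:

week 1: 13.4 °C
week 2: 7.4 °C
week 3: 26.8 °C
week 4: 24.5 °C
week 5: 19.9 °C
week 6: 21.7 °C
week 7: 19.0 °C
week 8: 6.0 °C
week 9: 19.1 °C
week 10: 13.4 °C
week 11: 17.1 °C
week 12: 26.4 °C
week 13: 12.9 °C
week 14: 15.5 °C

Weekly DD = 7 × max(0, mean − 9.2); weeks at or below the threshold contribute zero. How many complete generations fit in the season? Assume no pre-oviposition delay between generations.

2 generations

Weekly DD (7 × max(0, T̄ − 9.2)): 29.4, 0.0, 123.2, 107.1, 74.9, 87.5, 68.6, 0.0, 69.3, 29.4, 55.3, 120.4, 25.9, 44.1.
Season total = 835.1 DD.
Complete generations = ⌊835.1 / 300⌋ = 2.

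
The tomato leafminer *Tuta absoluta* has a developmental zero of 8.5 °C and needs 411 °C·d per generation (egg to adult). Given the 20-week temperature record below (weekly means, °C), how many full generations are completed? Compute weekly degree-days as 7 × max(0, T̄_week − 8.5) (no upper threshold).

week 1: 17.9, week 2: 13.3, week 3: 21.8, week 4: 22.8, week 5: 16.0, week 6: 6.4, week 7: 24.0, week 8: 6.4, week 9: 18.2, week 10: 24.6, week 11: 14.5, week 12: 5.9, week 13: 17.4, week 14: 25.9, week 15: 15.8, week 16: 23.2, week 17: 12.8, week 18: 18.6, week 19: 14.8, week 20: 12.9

2 generations

Weekly DD (7 × max(0, T̄ − 8.5)): 65.8, 33.6, 93.1, 100.1, 52.5, 0.0, 108.5, 0.0, 67.9, 112.7, 42.0, 0.0, 62.3, 121.8, 51.1, 102.9, 30.1, 70.7, 44.1, 30.8.
Season total = 1190.0 DD.
Complete generations = ⌊1190.0 / 411⌋ = 2.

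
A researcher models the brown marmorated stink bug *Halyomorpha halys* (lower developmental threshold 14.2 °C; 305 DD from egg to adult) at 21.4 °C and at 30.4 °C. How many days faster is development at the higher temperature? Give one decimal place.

At 21.4 °C: 305 / (21.4 − 14.2) = 305 / 7.2 = 42.361 d.
At 30.4 °C: 305 / (30.4 − 14.2) = 305 / 16.2 = 18.827 d.
Difference = |42.361 − 18.827| = 23.534 ≈ 23.5 days.

23.5 days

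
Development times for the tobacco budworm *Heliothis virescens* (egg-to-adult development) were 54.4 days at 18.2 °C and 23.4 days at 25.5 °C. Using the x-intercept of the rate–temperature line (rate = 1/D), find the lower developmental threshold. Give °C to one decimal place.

Equal thermal constants: D₁(T₁ − T_b) = D₂(T₂ − T_b).
54.4·(18.2 − T_b) = 23.4·(25.5 − T_b)
T_b = (54.4·18.2 − 23.4·25.5) / (54.4 − 23.4) = 393.38 / 31.0 = 12.690 °C ≈ 12.7 °C.

12.7 °C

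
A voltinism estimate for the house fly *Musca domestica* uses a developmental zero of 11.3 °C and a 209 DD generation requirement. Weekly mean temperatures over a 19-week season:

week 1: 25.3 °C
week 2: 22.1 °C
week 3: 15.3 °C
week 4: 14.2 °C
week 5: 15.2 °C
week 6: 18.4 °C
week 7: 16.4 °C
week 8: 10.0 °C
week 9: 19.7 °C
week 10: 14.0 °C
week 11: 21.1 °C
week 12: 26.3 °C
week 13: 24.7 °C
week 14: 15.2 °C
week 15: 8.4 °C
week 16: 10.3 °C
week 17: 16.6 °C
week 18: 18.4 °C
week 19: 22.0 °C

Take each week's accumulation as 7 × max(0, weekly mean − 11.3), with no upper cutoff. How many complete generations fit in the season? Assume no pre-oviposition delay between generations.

Weekly DD (7 × max(0, T̄ − 11.3)): 98.0, 75.6, 28.0, 20.3, 27.3, 49.7, 35.7, 0.0, 58.8, 18.9, 68.6, 105.0, 93.8, 27.3, 0.0, 0.0, 37.1, 49.7, 74.9.
Season total = 868.7 DD.
Complete generations = ⌊868.7 / 209⌋ = 4.

4 generations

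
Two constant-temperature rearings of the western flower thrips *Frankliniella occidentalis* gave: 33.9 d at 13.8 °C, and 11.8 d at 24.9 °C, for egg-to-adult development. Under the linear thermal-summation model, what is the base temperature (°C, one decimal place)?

7.9 °C

Equal thermal constants: D₁(T₁ − T_b) = D₂(T₂ − T_b).
33.9·(13.8 − T_b) = 11.8·(24.9 − T_b)
T_b = (33.9·13.8 − 11.8·24.9) / (33.9 − 11.8) = 174.00 / 22.1 = 7.873 °C ≈ 7.9 °C.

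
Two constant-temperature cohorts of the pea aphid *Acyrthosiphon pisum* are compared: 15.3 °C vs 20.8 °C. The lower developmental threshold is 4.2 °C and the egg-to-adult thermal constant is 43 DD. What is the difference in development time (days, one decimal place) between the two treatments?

1.3 days

At 15.3 °C: 43 / (15.3 − 4.2) = 43 / 11.1 = 3.874 d.
At 20.8 °C: 43 / (20.8 − 4.2) = 43 / 16.6 = 2.590 d.
Difference = |3.874 − 2.590| = 1.284 ≈ 1.3 days.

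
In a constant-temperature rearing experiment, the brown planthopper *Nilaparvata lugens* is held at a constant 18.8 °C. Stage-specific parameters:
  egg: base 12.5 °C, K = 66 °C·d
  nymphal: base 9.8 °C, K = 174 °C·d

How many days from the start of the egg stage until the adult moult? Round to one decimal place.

29.8 days

egg: 66 / (18.8 − 12.5) = 66 / 6.3 = 10.476 d.
nymphal: 174 / (18.8 − 9.8) = 174 / 9.0 = 19.333 d.
Sum = 29.810 ≈ 29.8 days.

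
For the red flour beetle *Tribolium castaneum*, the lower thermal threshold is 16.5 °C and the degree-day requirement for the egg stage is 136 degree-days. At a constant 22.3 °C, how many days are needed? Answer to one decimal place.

23.4 days

Daily accumulation = 22.3 − 16.5 = 5.8 DD/day.
Duration = 136 / 5.8 = 23.448 ≈ 23.4 days.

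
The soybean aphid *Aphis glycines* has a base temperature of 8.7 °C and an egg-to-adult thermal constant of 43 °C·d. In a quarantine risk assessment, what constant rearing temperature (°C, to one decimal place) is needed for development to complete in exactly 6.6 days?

15.2 °C

Required daily accumulation = 43 / 6.6 = 6.515 DD/day.
T = T_base + 6.515 = 8.7 + 6.515 = 15.215 ≈ 15.2 °C.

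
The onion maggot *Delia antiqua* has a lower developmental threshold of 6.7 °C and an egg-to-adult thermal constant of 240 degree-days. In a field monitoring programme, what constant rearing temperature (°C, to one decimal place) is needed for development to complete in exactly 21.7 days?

Required daily accumulation = 240 / 21.7 = 11.060 DD/day.
T = T_base + 11.060 = 6.7 + 11.060 = 17.760 ≈ 17.8 °C.

17.8 °C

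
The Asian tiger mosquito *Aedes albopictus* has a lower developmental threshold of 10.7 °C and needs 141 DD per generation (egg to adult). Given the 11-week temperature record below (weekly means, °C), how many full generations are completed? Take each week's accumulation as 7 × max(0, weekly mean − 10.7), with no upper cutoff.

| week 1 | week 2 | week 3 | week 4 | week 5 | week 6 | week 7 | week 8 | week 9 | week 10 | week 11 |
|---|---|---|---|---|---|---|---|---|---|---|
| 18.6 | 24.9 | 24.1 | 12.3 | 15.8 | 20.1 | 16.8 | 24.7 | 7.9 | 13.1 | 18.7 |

4 generations

Weekly DD (7 × max(0, T̄ − 10.7)): 55.3, 99.4, 93.8, 11.2, 35.7, 65.8, 42.7, 98.0, 0.0, 16.8, 56.0.
Season total = 574.7 DD.
Complete generations = ⌊574.7 / 141⌋ = 4.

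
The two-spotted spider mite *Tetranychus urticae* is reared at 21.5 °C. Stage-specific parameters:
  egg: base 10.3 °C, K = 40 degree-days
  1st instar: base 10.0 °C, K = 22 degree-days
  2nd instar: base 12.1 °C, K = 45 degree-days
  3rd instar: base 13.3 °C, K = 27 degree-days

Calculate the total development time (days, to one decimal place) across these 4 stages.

egg: 40 / (21.5 − 10.3) = 40 / 11.2 = 3.571 d.
1st instar: 22 / (21.5 − 10.0) = 22 / 11.5 = 1.913 d.
2nd instar: 45 / (21.5 − 12.1) = 45 / 9.4 = 4.787 d.
3rd instar: 27 / (21.5 − 13.3) = 27 / 8.2 = 3.293 d.
Sum = 13.564 ≈ 13.6 days.

13.6 days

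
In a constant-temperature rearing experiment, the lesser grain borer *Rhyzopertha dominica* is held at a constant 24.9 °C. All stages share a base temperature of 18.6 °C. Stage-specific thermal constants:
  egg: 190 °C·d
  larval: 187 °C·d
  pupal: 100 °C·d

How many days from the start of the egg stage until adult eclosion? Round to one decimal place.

Daily accumulation at 24.9 °C = 24.9 − 18.6 = 6.3 DD/day.
Total K = 190 + 187 + 100 = 477 DD.
Total duration = 477 / 6.3 = 75.714 ≈ 75.7 days.

75.7 days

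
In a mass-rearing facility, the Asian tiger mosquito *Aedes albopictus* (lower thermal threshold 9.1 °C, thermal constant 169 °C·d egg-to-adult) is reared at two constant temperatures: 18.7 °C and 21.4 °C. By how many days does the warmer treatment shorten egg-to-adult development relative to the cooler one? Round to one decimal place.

3.9 days

At 18.7 °C: 169 / (18.7 − 9.1) = 169 / 9.6 = 17.604 d.
At 21.4 °C: 169 / (21.4 − 9.1) = 169 / 12.3 = 13.740 d.
Difference = |17.604 − 13.740| = 3.864 ≈ 3.9 days.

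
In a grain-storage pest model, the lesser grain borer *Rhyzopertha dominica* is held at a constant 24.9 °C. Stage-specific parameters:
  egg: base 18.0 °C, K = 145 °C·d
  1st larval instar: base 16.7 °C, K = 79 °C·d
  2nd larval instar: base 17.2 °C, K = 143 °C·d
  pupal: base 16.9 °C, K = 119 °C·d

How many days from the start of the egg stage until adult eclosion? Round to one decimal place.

egg: 145 / (24.9 − 18.0) = 145 / 6.9 = 21.014 d.
1st larval instar: 79 / (24.9 − 16.7) = 79 / 8.2 = 9.634 d.
2nd larval instar: 143 / (24.9 − 17.2) = 143 / 7.7 = 18.571 d.
pupal: 119 / (24.9 − 16.9) = 119 / 8.0 = 14.875 d.
Sum = 64.095 ≈ 64.1 days.

64.1 days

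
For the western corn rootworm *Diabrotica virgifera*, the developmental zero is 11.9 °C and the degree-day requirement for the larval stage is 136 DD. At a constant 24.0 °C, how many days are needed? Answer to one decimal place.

Daily accumulation = 24.0 − 11.9 = 12.1 DD/day.
Duration = 136 / 12.1 = 11.240 ≈ 11.2 days.

11.2 days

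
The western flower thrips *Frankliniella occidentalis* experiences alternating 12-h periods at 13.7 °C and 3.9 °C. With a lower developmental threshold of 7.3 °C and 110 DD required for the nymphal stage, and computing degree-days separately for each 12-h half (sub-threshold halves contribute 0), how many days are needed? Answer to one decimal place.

Day half: max(0, 13.7 − 7.3) × 0.5 = 6.4 × 0.5 = 3.20 DD.
Night half: max(0, 3.9 − 7.3) × 0.5 = 0.0 × 0.5 = 0.00 DD.
Per 24 h: 3.20 DD/day.
Duration = 110 / 3.20 = 34.375 ≈ 34.4 days.

34.4 days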